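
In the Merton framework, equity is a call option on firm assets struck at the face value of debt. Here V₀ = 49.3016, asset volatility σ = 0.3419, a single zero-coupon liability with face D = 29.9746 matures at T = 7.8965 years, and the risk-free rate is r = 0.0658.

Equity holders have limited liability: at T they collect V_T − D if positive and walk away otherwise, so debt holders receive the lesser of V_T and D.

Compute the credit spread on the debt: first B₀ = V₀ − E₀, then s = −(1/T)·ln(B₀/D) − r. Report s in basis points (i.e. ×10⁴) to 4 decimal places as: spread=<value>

Equity is a call on the firm's assets struck at D = 29.9746:
d₁ = [ln(V₀/D) + (r + σ²/2)T] / (σ√T)
   = [ln(49.3016/29.9746) + (0.0658 + 0.5·0.3419²)·7.8965] / (0.3419·√7.8965)
   = [0.497606 + 0.981123] / 0.960763 = 1.539119
d₂ = d₁ − σ√T = 1.539119 − 0.960763 = 0.578356
N(d₁) = 0.938112,  N(d₂) = 0.718488,  e^(−rT) = 0.594765
E₀ = V₀·N(d₁) − D·e^(−rT)·N(d₂)
   = 49.3016·0.938112 − 29.9746·0.594765·0.718488 = 33.441360
B₀ = V₀ − E₀ = 49.3016 − 33.441360 = 15.860240
spread = −(1/T)·ln(B₀/D) − r = −(1/7.8965)·ln(15.860240/29.9746) − 0.0658 = 0.01480977
in basis points: 0.01480977 × 10⁴ = 148.0977 bp

spread=148.0977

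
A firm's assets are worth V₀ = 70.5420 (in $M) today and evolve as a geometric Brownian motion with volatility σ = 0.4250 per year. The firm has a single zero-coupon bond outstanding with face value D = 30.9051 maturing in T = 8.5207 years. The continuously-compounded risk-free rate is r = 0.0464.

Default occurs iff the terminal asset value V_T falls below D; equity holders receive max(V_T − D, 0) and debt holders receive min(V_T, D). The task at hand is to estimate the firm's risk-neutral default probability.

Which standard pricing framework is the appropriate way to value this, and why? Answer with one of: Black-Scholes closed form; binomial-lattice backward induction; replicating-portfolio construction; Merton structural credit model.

framework: Merton structural credit model

Key observation: assets follow a GBM and default happens iff V_T < 30.9051; valuing claims on that split (equity as a call, risky debt as the residual) is the structural model's definition.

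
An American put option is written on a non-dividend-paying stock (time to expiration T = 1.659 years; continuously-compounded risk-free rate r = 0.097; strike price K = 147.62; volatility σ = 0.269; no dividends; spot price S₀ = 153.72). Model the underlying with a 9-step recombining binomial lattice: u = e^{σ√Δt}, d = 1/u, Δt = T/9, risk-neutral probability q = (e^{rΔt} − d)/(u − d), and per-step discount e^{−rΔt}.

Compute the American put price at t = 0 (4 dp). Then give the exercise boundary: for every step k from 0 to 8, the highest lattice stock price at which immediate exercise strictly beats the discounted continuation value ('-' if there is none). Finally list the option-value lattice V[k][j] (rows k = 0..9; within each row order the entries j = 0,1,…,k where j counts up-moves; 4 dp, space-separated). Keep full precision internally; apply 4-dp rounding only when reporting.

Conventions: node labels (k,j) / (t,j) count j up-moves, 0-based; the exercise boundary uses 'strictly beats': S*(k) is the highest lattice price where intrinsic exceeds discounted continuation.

Δt=0.18433  u=1.12243  d=0.89093  q=0.54909  discount=0.98228
step 9 (expiry): payoffs max(K−S,0) = 93.2562 79.1302 61.3338 38.9131 10.6667 0.0000 0.0000 0.0000 0.0000 0.0000
step 8: (k=8,j=0): S=61.0194, K−S=86.6006, hold=83.9846 ⇒ V=86.6006 exercise | (k=8,j=1): S=76.8747, K−S=70.7453, hold=68.1292 ⇒ V=70.7453 exercise | (k=8,j=2): S=96.8499, K−S=50.7701, hold=48.1541 ⇒ V=50.7701 exercise | (k=8,j=3): S=122.0154, K−S=25.6046, hold=22.9885 ⇒ V=25.6046 exercise | (k=8,j=4): S=153.7200, K−S=0.0000, hold=4.7245 ⇒ V=4.7245 continue | (k=8,j=5): S=193.6627, K−S=0.0000, hold=0.0000 ⇒ V=0.0000 continue | (k=8,j=6): S=243.9841, K−S=0.0000, hold=0.0000 ⇒ V=0.0000 continue | (k=8,j=7): S=307.3811, K−S=0.0000, hold=0.0000 ⇒ V=0.0000 continue | (k=8,j=8): S=387.2512, K−S=0.0000, hold=0.0000 ⇒ V=0.0000 continue  boundary S*=122.0154
step 7: (k=7,j=0): S=68.4898, K−S=79.1302, hold=76.5142 ⇒ V=79.1302 exercise | (k=7,j=1): S=86.2862, K−S=61.3338, hold=58.7178 ⇒ V=61.3338 exercise | (k=7,j=2): S=108.7069, K−S=38.9131, hold=36.2971 ⇒ V=38.9131 exercise | (k=7,j=3): S=136.9533, K−S=10.6667, hold=13.8889 ⇒ V=13.8889 continue | (k=7,j=4): S=172.5394, K−S=0.0000, hold=2.0926 ⇒ V=2.0926 continue | (k=7,j=5): S=217.3721, K−S=0.0000, hold=0.0000 ⇒ V=0.0000 continue | (k=7,j=6): S=273.8542, K−S=0.0000, hold=0.0000 ⇒ V=0.0000 continue | (k=7,j=7): S=345.0126, K−S=0.0000, hold=0.0000 ⇒ V=0.0000 continue  boundary S*=108.7069
step 6: (k=6,j=0): S=76.8747, K−S=70.7453, hold=68.1292 ⇒ V=70.7453 exercise | (k=6,j=1): S=96.8499, K−S=50.7701, hold=48.1541 ⇒ V=50.7701 exercise | (k=6,j=2): S=122.0154, K−S=25.6046, hold=24.7265 ⇒ V=25.6046 exercise | (k=6,j=3): S=153.7200, K−S=0.0000, hold=7.2803 ⇒ V=7.2803 continue | (k=6,j=4): S=193.6627, K−S=0.0000, hold=0.9268 ⇒ V=0.9268 continue | (k=6,j=5): S=243.9841, K−S=0.0000, hold=0.0000 ⇒ V=0.0000 continue | (k=6,j=6): S=307.3811, K−S=0.0000, hold=0.0000 ⇒ V=0.0000 continue  boundary S*=122.0154
step 5: (k=5,j=0): S=86.2862, K−S=61.3338, hold=58.7178 ⇒ V=61.3338 exercise | (k=5,j=1): S=108.7069, K−S=38.9131, hold=36.2971 ⇒ V=38.9131 exercise | (k=5,j=2): S=136.9533, K−S=10.6667, hold=15.2674 ⇒ V=15.2674 continue | (k=5,j=3): S=172.5394, K−S=0.0000, hold=3.7245 ⇒ V=3.7245 continue | (k=5,j=4): S=217.3721, K−S=0.0000, hold=0.4105 ⇒ V=0.4105 continue | (k=5,j=5): S=273.8542, K−S=0.0000, hold=0.0000 ⇒ V=0.0000 continue  boundary S*=108.7069
step 4: (k=4,j=0): S=96.8499, K−S=50.7701, hold=48.1541 ⇒ V=50.7701 exercise | (k=4,j=1): S=122.0154, K−S=25.6046, hold=25.4700 ⇒ V=25.6046 exercise | (k=4,j=2): S=153.7200, K−S=0.0000, hold=8.7711 ⇒ V=8.7711 continue | (k=4,j=3): S=193.6627, K−S=0.0000, hold=1.8711 ⇒ V=1.8711 continue | (k=4,j=4): S=243.9841, K−S=0.0000, hold=0.1818 ⇒ V=0.1818 continue  boundary S*=122.0154
step 3: (k=3,j=0): S=108.7069, K−S=38.9131, hold=36.2971 ⇒ V=38.9131 exercise | (k=3,j=1): S=136.9533, K−S=10.6667, hold=16.0715 ⇒ V=16.0715 continue | (k=3,j=2): S=172.5394, K−S=0.0000, hold=4.8940 ⇒ V=4.8940 continue | (k=3,j=3): S=217.3721, K−S=0.0000, hold=0.9268 ⇒ V=0.9268 continue  boundary S*=108.7069
step 2: (k=2,j=0): S=122.0154, K−S=25.6046, hold=25.9037 ⇒ V=25.9037 continue | (k=2,j=1): S=153.7200, K−S=0.0000, hold=9.7580 ⇒ V=9.7580 continue | (k=2,j=2): S=193.6627, K−S=0.0000, hold=2.6675 ⇒ V=2.6675 continue  boundary S*=-
step 1: (k=1,j=0): S=136.9533, K−S=10.6667, hold=16.7363 ⇒ V=16.7363 continue | (k=1,j=1): S=172.5394, K−S=0.0000, hold=5.7608 ⇒ V=5.7608 continue  boundary S*=-
step 0: (k=0,j=0): S=153.7200, K−S=0.0000, hold=10.5199 ⇒ V=10.5199 continue  boundary S*=-

price = 10.5199
boundary = - - - 108.7069 122.0154 108.7069 122.0154 108.7069 122.0154
tree:
10.5199
16.7363 5.7608
25.9037 9.7580 2.6675
38.9131 16.0715 4.8940 0.9268
50.7701 25.6046 8.7711 1.8711 0.1818
61.3338 38.9131 15.2674 3.7245 0.4105 0.0000
70.7453 50.7701 25.6046 7.2803 0.9268 0.0000 0.0000
79.1302 61.3338 38.9131 13.8889 2.0926 0.0000 0.0000 0.0000
86.6006 70.7453 50.7701 25.6046 4.7245 0.0000 0.0000 0.0000 0.0000
93.2562 79.1302 61.3338 38.9131 10.6667 0.0000 0.0000 0.0000 0.0000 0.0000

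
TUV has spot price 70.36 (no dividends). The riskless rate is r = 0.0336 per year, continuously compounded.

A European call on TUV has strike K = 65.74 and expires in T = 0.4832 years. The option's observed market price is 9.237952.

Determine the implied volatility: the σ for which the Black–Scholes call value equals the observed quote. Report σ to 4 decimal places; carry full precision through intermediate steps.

At σ = 0.3199 the Black–Scholes value reproduces the quote:
σ√T = 0.3199·√0.4832 = 0.222371
d₁ = (ln(S/K) + (r+σ²/2)T) / (σ√T) = (ln(70.36/65.74) + (0.0336+0.3199²/2)·0.4832) / 0.222371 = (0.067917 + 0.040960) / 0.222371 = 0.489620
d₂ = d₁ − σ√T = 0.489620 − 0.222371 = 0.267250
e^{−rT} = 0.983896
N(d₁) = 0.687799,  N(d₂) = 0.605361
V = S·N(d₁) − K·e^{−rT}·N(d₂) = 48.393517 − 39.155565 = 9.237952 (the observed quote) — the price is monotone increasing in volatility, hence this σ is the only solution

sigma = 0.3199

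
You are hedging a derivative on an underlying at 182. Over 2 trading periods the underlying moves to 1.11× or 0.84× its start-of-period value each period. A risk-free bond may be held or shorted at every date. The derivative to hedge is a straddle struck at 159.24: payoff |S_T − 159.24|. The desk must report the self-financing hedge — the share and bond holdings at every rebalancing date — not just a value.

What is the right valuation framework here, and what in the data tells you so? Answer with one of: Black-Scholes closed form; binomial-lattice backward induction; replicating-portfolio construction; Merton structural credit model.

Key observation: the deliverable is the dynamic trading strategy on the 2-step tree (spot 182, moves 1.11 and 0.84), so the valuation must go through the node-by-node replicating-portfolio solve.

framework: replicating-portfolio construction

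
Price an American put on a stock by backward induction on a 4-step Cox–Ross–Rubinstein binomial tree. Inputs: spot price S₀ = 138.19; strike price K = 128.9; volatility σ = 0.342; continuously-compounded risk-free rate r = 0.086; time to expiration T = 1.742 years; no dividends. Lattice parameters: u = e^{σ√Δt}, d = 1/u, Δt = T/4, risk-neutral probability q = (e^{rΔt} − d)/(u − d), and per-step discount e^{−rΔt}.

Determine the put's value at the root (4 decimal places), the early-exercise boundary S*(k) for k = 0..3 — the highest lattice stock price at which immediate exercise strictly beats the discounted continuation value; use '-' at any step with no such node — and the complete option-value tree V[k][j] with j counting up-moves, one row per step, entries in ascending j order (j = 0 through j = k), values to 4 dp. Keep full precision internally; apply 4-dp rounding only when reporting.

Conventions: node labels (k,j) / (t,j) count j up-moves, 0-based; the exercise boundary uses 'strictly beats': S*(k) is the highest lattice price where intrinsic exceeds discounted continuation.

Δt=0.43550  u=1.25319  d=0.79796  q=0.52765  discount=0.96324
step 4 (expiry): payoffs max(K−S,0) = 72.8719 40.9084 0.0000 0.0000 0.0000
step 3: (k=3,j=0): S=70.2140, K−S=58.6860, hold=53.9476 ⇒ V=58.6860 exercise | (k=3,j=1): S=110.2704, K−S=18.6296, hold=18.6129 ⇒ V=18.6296 exercise | (k=3,j=2): S=173.1786, K−S=0.0000, hold=0.0000 ⇒ V=0.0000 continue | (k=3,j=3): S=271.9755, K−S=0.0000, hold=0.0000 ⇒ V=0.0000 continue  boundary S*=110.2704
step 2: (k=2,j=0): S=87.9916, K−S=40.9084, hold=36.1700 ⇒ V=40.9084 exercise | (k=2,j=1): S=138.1900, K−S=0.0000, hold=8.4763 ⇒ V=8.4763 continue | (k=2,j=2): S=217.0261, K−S=0.0000, hold=0.0000 ⇒ V=0.0000 continue  boundary S*=87.9916
step 1: (k=1,j=0): S=110.2704, K−S=18.6296, hold=22.9209 ⇒ V=22.9209 continue | (k=1,j=1): S=173.1786, K−S=0.0000, hold=3.8566 ⇒ V=3.8566 continue  boundary S*=-
step 0: (k=0,j=0): S=138.1900, K−S=0.0000, hold=12.3889 ⇒ V=12.3889 continue  boundary S*=-

price = 12.3889
boundary = - - 87.9916 110.2704
tree:
12.3889
22.9209 3.8566
40.9084 8.4763 0.0000
58.6860 18.6296 0.0000 0.0000
72.8719 40.9084 0.0000 0.0000 0.0000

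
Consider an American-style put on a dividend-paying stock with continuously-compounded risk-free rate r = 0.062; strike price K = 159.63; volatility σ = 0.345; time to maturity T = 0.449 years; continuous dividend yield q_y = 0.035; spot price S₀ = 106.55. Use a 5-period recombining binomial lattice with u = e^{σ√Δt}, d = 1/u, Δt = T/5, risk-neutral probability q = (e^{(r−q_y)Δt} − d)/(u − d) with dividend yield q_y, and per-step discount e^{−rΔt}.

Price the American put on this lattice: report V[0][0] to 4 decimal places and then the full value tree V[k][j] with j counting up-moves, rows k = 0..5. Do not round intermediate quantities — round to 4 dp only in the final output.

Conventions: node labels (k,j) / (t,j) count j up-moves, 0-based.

Δt=0.08980, u=1.10892, d=0.90178, q=0.48590, disc=e^(-rΔt)=0.99445
k=5 terminal: V=max(K-S,0) → 96.0887 81.4933 63.5454 41.4748 14.3346 0.0000
k=4: j=0 S=70.4621 intr=89.1679 cont=88.5028 V=89.1679[EX]; j=1 S=86.6472 intr=72.9828 cont=72.3684 V=72.9828[EX]; j=2 S=106.5500 intr=53.0800 cont=52.5281 V=53.0800[EX]; j=3 S=131.0245 intr=28.6055 cont=28.1304 V=28.6055[EX]; j=4 S=161.1208 intr=0.0000 cont=7.3285 V=7.3285[hold]
k=3: j=0 S=78.1367 intr=81.4933 cont=80.8522 V=81.4933[EX]; j=1 S=96.0846 intr=63.5454 cont=62.9606 V=63.5454[EX]; j=2 S=118.1552 intr=41.4748 cont=40.9593 V=41.4748[EX]; j=3 S=145.2954 intr=14.3346 cont=18.1657 V=18.1657[hold]
k=2: j=0 S=86.6472 intr=72.9828 cont=72.3684 V=72.9828[EX]; j=1 S=106.5500 intr=53.0800 cont=52.5281 V=53.0800[EX]; j=2 S=131.0245 intr=28.6055 cont=29.9816 V=29.9816[hold]
k=1: j=0 S=96.0846 intr=63.5454 cont=62.9606 V=63.5454[EX]; j=1 S=118.1552 intr=41.4748 cont=41.6242 V=41.6242[hold]
k=0: j=0 S=106.5500 intr=53.0800 cont=52.6003 V=53.0800[EX]

price = 53.0800
tree:
53.0800
63.5454 41.6242
72.9828 53.0800 29.9816
81.4933 63.5454 41.4748 18.1657
89.1679 72.9828 53.0800 28.6055 7.3285
96.0887 81.4933 63.5454 41.4748 14.3346 0.0000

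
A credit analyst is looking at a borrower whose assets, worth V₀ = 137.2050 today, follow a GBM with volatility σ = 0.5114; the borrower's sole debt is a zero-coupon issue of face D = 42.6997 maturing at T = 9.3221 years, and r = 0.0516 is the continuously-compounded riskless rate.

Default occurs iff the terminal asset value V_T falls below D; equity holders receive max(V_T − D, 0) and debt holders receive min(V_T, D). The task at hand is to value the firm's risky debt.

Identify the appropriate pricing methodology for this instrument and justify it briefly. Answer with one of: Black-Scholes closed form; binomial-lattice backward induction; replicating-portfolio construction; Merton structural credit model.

Key observation: the data describe a firm's assets (V₀ = 137.2050, GBM) and a single zero-coupon debt of face 42.6997, so credit quantities follow from equity-as-call in the structural model.

framework: Merton structural credit model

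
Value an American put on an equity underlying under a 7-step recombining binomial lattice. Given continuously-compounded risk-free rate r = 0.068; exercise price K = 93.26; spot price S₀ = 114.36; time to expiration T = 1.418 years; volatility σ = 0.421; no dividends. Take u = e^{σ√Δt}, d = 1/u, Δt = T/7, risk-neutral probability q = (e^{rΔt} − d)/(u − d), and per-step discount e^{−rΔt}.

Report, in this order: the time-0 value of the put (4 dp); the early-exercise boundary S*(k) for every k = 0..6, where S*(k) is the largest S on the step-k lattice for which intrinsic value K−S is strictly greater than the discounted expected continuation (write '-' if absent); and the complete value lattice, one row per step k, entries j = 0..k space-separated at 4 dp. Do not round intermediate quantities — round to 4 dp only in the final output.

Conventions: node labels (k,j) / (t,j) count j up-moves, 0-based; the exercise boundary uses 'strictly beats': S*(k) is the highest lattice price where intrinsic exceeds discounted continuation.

Δt=0.20257  u=1.20863  d=0.82739  q=0.48915  discount=0.98632
step 7 (expiry): payoffs max(K−S,0) = 62.9048 48.9179 28.4862 0.0000 0.0000 0.0000 0.0000 0.0000
step 6: (k=6,j=0): S=36.6880, K−S=56.5720, hold=55.2961 ⇒ V=56.5720 exercise | (k=6,j=1): S=53.5930, K−S=39.6670, hold=38.3912 ⇒ V=39.6670 exercise | (k=6,j=2): S=78.2872, K−S=14.9728, hold=14.3530 ⇒ V=14.9728 exercise | (k=6,j=3): S=114.3600, K−S=0.0000, hold=0.0000 ⇒ V=0.0000 continue | (k=6,j=4): S=167.0542, K−S=0.0000, hold=0.0000 ⇒ V=0.0000 continue | (k=6,j=5): S=244.0285, K−S=0.0000, hold=0.0000 ⇒ V=0.0000 continue | (k=6,j=6): S=356.4706, K−S=0.0000, hold=0.0000 ⇒ V=0.0000 continue  boundary S*=78.2872
step 5: (k=5,j=0): S=44.3421, K−S=48.9179, hold=47.6421 ⇒ V=48.9179 exercise | (k=5,j=1): S=64.7738, K−S=28.4862, hold=27.2104 ⇒ V=28.4862 exercise | (k=5,j=2): S=94.6199, K−S=0.0000, hold=7.5442 ⇒ V=7.5442 continue | (k=5,j=3): S=138.2184, K−S=0.0000, hold=0.0000 ⇒ V=0.0000 continue | (k=5,j=4): S=201.9059, K−S=0.0000, hold=0.0000 ⇒ V=0.0000 continue | (k=5,j=5): S=294.9390, K−S=0.0000, hold=0.0000 ⇒ V=0.0000 continue  boundary S*=64.7738
step 4: (k=4,j=0): S=53.5930, K−S=39.6670, hold=38.3912 ⇒ V=39.6670 exercise | (k=4,j=1): S=78.2872, K−S=14.9728, hold=17.9928 ⇒ V=17.9928 continue | (k=4,j=2): S=114.3600, K−S=0.0000, hold=3.8012 ⇒ V=3.8012 continue | (k=4,j=3): S=167.0542, K−S=0.0000, hold=0.0000 ⇒ V=0.0000 continue | (k=4,j=4): S=244.0285, K−S=0.0000, hold=0.0000 ⇒ V=0.0000 continue  boundary S*=53.5930
step 3: (k=3,j=0): S=64.7738, K−S=28.4862, hold=28.6674 ⇒ V=28.6674 continue | (k=3,j=1): S=94.6199, K−S=0.0000, hold=10.8998 ⇒ V=10.8998 continue | (k=3,j=2): S=138.2184, K−S=0.0000, hold=1.9153 ⇒ V=1.9153 continue | (k=3,j=3): S=201.9059, K−S=0.0000, hold=0.0000 ⇒ V=0.0000 continue  boundary S*=-
step 2: (k=2,j=0): S=78.2872, K−S=14.9728, hold=19.7030 ⇒ V=19.7030 continue | (k=2,j=1): S=114.3600, K−S=0.0000, hold=6.4160 ⇒ V=6.4160 continue | (k=2,j=2): S=167.0542, K−S=0.0000, hold=0.9650 ⇒ V=0.9650 continue  boundary S*=-
step 1: (k=1,j=0): S=94.6199, K−S=0.0000, hold=13.0230 ⇒ V=13.0230 continue | (k=1,j=1): S=138.2184, K−S=0.0000, hold=3.6983 ⇒ V=3.6983 continue  boundary S*=-
step 0: (k=0,j=0): S=114.3600, K−S=0.0000, hold=8.3461 ⇒ V=8.3461 continue  boundary S*=-

price = 8.3461
boundary = - - - - 53.5930 64.7738 78.2872
tree:
8.3461
13.0230 3.6983
19.7030 6.4160 0.9650
28.6674 10.8998 1.9153 0.0000
39.6670 17.9928 3.8012 0.0000 0.0000
48.9179 28.4862 7.5442 0.0000 0.0000 0.0000
56.5720 39.6670 14.9728 0.0000 0.0000 0.0000 0.0000
62.9048 48.9179 28.4862 0.0000 0.0000 0.0000 0.0000 0.0000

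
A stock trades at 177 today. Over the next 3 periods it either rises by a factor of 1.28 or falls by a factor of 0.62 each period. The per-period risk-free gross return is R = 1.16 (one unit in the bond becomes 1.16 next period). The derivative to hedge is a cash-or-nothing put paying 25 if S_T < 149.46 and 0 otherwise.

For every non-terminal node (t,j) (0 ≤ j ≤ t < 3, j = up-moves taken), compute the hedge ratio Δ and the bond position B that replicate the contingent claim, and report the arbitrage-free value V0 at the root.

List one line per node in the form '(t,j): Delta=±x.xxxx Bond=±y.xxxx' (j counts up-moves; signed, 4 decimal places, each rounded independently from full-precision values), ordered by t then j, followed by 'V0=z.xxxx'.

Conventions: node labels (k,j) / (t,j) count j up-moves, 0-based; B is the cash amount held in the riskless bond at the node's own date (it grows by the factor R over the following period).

(0,0): Delta=-0.0473 Bond=9.7711
(1,0): Delta=-0.2435 Bond=32.8589
(1,1): Delta=-0.0262 Bond=6.5513
(2,0): Delta=0.0000 Bond=21.5517
(2,1): Delta=-0.2697 Bond=41.7973
(2,2): Delta=0.0000 Bond=0.0000
V0=1.3959

Arbitrage-free pricing uses the up-move probability p* = (R−d)/(u−d) = 0.8182, discounting each step at R = 1.16.
Terminal payoffs: V(3,0)=25.0000, V(3,1)=25.0000, V(3,2)=0.0000, V(3,3)=0.0000
(2,0): S=68.0388. Δ = (V_up−V_dn)/(S_up−S_dn) = (25.0000−25.0000)/(87.0897−42.1841) = 0.0000. V = [p*·25.0000 + (1−p*)·25.0000]/1.16 = 21.5517. B = V − Δ·S = 21.5517.
(2,1): S=140.4672. Δ = (V_up−V_dn)/(S_up−S_dn) = (0.0000−25.0000)/(179.7980−87.0897) = -0.2697. V = [p*·0.0000 + (1−p*)·25.0000]/1.16 = 3.9185. B = V − Δ·S = 41.7973.
(2,2): S=289.9968. Δ = (V_up−V_dn)/(S_up−S_dn) = (0.0000−0.0000)/(371.1959−179.7980) = 0.0000. V = [p*·0.0000 + (1−p*)·0.0000]/1.16 = 0.0000. B = V − Δ·S = 0.0000.
(1,0): S=109.7400. Δ = (V_up−V_dn)/(S_up−S_dn) = (3.9185−21.5517)/(140.4672−68.0388) = -0.2435. V = [p*·3.9185 + (1−p*)·21.5517]/1.16 = 6.1418. B = V − Δ·S = 32.8589.
(1,1): S=226.5600. Δ = (V_up−V_dn)/(S_up−S_dn) = (0.0000−3.9185)/(289.9968−140.4672) = -0.0262. V = [p*·0.0000 + (1−p*)·3.9185]/1.16 = 0.6142. B = V − Δ·S = 6.5513.
(0,0): S=177.0000. Δ = (V_up−V_dn)/(S_up−S_dn) = (0.6142−6.1418)/(226.5600−109.7400) = -0.0473. V = [p*·0.6142 + (1−p*)·6.1418]/1.16 = 1.3959. B = V − Δ·S = 9.7711.
Check: Δ(0,0)·S0 + B(0,0) = 1.3959 = V0.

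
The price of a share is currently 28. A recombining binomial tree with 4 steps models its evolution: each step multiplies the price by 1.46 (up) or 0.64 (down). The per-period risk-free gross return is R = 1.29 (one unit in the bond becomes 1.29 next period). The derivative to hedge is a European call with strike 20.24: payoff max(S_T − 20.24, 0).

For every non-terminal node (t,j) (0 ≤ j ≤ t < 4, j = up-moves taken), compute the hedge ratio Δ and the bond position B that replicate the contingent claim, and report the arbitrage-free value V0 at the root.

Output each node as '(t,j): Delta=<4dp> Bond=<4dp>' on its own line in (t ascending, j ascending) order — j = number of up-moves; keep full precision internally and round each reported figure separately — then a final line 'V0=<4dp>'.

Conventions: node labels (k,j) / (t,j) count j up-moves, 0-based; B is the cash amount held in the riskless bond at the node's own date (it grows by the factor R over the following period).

Arbitrage-free pricing uses the up-move probability p* = (R−d)/(u−d) = 0.7927, discounting each step at R = 1.29.
Terminal payoffs: V(4,0)=0.0000, V(4,1)=0.0000, V(4,2)=4.2069, V(4,3)=35.5295, V(4,4)=106.9841
(3,0): S=7.3400. Δ = (V_up−V_dn)/(S_up−S_dn) = (0.0000−0.0000)/(10.7164−4.6976) = 0.0000. V = [p*·0.0000 + (1−p*)·0.0000]/1.29 = 0.0000. B = V − Δ·S = 0.0000.
(3,1): S=16.7444. Δ = (V_up−V_dn)/(S_up−S_dn) = (4.2069−0.0000)/(24.4469−10.7164) = 0.3064. V = [p*·4.2069 + (1−p*)·0.0000]/1.29 = 2.5851. B = V − Δ·S = -2.5453.
(3,2): S=38.1983. Δ = (V_up−V_dn)/(S_up−S_dn) = (35.5295−4.2069)/(55.7695−24.4469) = 1.0000. V = [p*·35.5295 + (1−p*)·4.2069]/1.29 = 22.5083. B = V − Δ·S = -15.6899.
(3,3): S=87.1398. Δ = (V_up−V_dn)/(S_up−S_dn) = (106.9841−35.5295)/(127.2241−55.7695) = 1.0000. V = [p*·106.9841 + (1−p*)·35.5295]/1.29 = 71.4499. B = V − Δ·S = -15.6899.
(2,0): S=11.4688. Δ = (V_up−V_dn)/(S_up−S_dn) = (2.5851−0.0000)/(16.7444−7.3400) = 0.2749. V = [p*·2.5851 + (1−p*)·0.0000]/1.29 = 1.5885. B = V − Δ·S = -1.5640.
(2,1): S=26.1632. Δ = (V_up−V_dn)/(S_up−S_dn) = (22.5083−2.5851)/(38.1983−16.7444) = 0.9287. V = [p*·22.5083 + (1−p*)·2.5851]/1.29 = 14.2464. B = V − Δ·S = -10.0502.
(2,2): S=59.6848. Δ = (V_up−V_dn)/(S_up−S_dn) = (71.4499−22.5083)/(87.1398−38.1983) = 1.0000. V = [p*·71.4499 + (1−p*)·22.5083]/1.29 = 47.5221. B = V − Δ·S = -12.1627.
(1,0): S=17.9200. Δ = (V_up−V_dn)/(S_up−S_dn) = (14.2464−1.5885)/(26.1632−11.4688) = 0.8614. V = [p*·14.2464 + (1−p*)·1.5885]/1.29 = 9.0095. B = V − Δ·S = -6.4271.
(1,1): S=40.8800. Δ = (V_up−V_dn)/(S_up−S_dn) = (47.5221−14.2464)/(59.6848−26.1632) = 0.9927. V = [p*·47.5221 + (1−p*)·14.2464]/1.29 = 31.4911. B = V − Δ·S = -9.0890.
(0,0): S=28.0000. Δ = (V_up−V_dn)/(S_up−S_dn) = (31.4911−9.0095)/(40.8800−17.9200) = 0.9792. V = [p*·31.4911 + (1−p*)·9.0095]/1.29 = 20.7986. B = V − Δ·S = -6.6179.
Check: Δ(0,0)·S0 + B(0,0) = 20.7986 = V0.

(0,0): Delta=0.9792 Bond=-6.6179
(1,0): Delta=0.8614 Bond=-6.4271
(1,1): Delta=0.9927 Bond=-9.0890
(2,0): Delta=0.2749 Bond=-1.5640
(2,1): Delta=0.9287 Bond=-10.0502
(2,2): Delta=1.0000 Bond=-12.1627
(3,0): Delta=0.0000 Bond=0.0000
(3,1): Delta=0.3064 Bond=-2.5453
(3,2): Delta=1.0000 Bond=-15.6899
(3,3): Delta=1.0000 Bond=-15.6899
V0=20.7986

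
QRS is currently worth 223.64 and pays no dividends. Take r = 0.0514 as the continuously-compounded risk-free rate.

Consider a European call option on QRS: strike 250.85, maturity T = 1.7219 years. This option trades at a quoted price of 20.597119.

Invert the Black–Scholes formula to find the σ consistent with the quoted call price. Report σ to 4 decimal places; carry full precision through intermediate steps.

At σ = 0.1983 the Black–Scholes value reproduces the quote:
σ√T = 0.1983·√1.7219 = 0.260212
d₁ = (ln(S/K) + (r+σ²/2)T) / (σ√T) = (ln(223.64/250.85) + (0.0514+0.1983²/2)·1.7219) / 0.260212 = (-0.114818 + 0.122361) / 0.260212 = 0.028989
d₂ = d₁ − σ√T = 0.028989 − 0.260212 = -0.231223
e^{−rT} = 0.915298
N(d₁) = 0.511563,  N(d₂) = 0.408571
V = S·N(d₁) − K·e^{−rT}·N(d₂) = 114.405984 − 93.808865 = 20.597119 (matching the quote); vega is positive throughout, so no other σ reproduces this price

sigma = 0.1983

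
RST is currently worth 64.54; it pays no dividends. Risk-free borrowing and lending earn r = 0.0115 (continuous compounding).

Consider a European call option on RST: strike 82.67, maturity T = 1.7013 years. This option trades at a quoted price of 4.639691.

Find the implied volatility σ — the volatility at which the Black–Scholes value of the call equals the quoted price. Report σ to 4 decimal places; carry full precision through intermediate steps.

At σ = 0.2929 the Black–Scholes value reproduces the quote:
σ√T = 0.2929·√1.7013 = 0.382041
d₁ = (ln(S/K) + (r+σ²/2)T) / (σ√T) = (ln(64.54/82.67) + (0.0115+0.2929²/2)·1.7013) / 0.382041 = (-0.247572 + 0.092543) / 0.382041 = -0.405792
d₂ = d₁ − σ√T = -0.405792 − 0.382041 = -0.787833
e^{−rT} = 0.980625
N(d₁) = 0.342448,  N(d₂) = 0.215397
V = S·N(d₁) − K·e^{−rT}·N(d₂) = 22.101582 − 17.461891 = 4.639691 (matching the quote); vega is positive throughout, so no other σ reproduces this price

sigma = 0.2929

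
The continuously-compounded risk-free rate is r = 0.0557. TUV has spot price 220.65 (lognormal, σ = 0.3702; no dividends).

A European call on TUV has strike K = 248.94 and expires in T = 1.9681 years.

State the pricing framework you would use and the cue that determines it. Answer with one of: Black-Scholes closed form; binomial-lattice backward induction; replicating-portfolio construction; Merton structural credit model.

Key observation: the strike-248.94 call on TUV is European-exercise on a continuously-modelled lognormal underlying, so its value is a single closed-form evaluation.

framework: Black-Scholes closed form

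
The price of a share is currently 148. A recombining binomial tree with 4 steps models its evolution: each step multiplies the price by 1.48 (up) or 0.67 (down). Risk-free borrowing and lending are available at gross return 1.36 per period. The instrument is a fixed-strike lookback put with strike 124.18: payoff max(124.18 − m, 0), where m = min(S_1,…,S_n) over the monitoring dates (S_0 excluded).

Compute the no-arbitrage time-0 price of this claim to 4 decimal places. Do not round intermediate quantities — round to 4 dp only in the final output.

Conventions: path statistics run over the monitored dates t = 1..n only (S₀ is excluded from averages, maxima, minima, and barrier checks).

price = 1.5152

No-arbitrage gives p* = (R−d)/(u−d) = 0.8519: enumerate every path, weight its payoff by its p*-probability, and discount by R^4.
Enumerate all 2^4 = 16 price paths (U = up ×1.48, D = down ×0.67); each path with k up-moves has probability p*^k·(1−p*)^(4−k).
DDDD: m=29.8237, payoff=94.3563, prob=0.000482
UDDD: m=65.8791, payoff=58.3009, prob=0.002770
DUDD: m=65.8791, payoff=58.3009, prob=0.002770
UUDD: m=145.5240, payoff=0.0000, prob=0.015927
DDUD: m=65.8791, payoff=58.3009, prob=0.002770
UDUD: m=145.5240, payoff=0.0000, prob=0.015927
DUUD: m=99.1600, payoff=25.0200, prob=0.015927
UUUD: m=219.0400, payoff=0.0000, prob=0.091577
DDDU: m=44.5129, payoff=79.6671, prob=0.002770
UDDU: m=98.3271, payoff=25.8529, prob=0.015927
DUDU: m=98.3271, payoff=25.8529, prob=0.015927
UUDU: m=217.2001, payoff=0.0000, prob=0.091577
DDUU: m=66.4372, payoff=57.7428, prob=0.015927
UDUU: m=146.7568, payoff=0.0000, prob=0.091577
DUUU: m=99.1600, payoff=25.0200, prob=0.091577
UUUU: m=219.0400, payoff=0.0000, prob=0.526570
Price = Σ prob·payoff / R^4 = 5.183451 / 3.421020 = 1.5152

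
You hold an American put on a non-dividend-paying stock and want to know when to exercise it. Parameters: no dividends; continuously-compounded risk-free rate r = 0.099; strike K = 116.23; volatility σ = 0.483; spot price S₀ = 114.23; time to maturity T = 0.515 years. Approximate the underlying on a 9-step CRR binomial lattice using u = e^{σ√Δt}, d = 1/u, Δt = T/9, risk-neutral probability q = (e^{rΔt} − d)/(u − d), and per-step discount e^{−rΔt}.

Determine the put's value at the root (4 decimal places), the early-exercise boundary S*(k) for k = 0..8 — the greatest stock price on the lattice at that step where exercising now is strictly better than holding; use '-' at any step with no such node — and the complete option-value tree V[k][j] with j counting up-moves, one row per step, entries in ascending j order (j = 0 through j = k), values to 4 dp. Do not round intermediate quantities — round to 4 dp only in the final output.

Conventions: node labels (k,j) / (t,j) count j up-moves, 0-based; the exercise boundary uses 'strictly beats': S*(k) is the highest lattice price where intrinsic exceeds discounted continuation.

price = 14.6433
boundary = - - - 80.7692 71.9562 80.7692 71.9562 80.7692 90.6617
tree:
14.6433
20.2715 9.0847
27.2497 13.4039 4.7943
35.4608 19.2078 7.6524 1.9413
44.2738 26.6084 11.8982 3.4203 0.4587
52.1253 35.4608 17.9066 5.9215 0.9147 0.0000
59.1200 44.2738 25.8643 10.0154 1.8240 0.0000 0.0000
65.3516 52.1253 35.4608 16.3968 3.6374 0.0000 0.0000 0.0000
70.9031 59.1200 44.2738 25.5683 7.2534 0.0000 0.0000 0.0000 0.0000
75.8489 65.3516 52.1253 35.4608 14.4641 0.0000 0.0000 0.0000 0.0000 0.0000

Δt=0.05722, u=1.12248, d=0.89089, q=0.49568, disc=e^(-rΔt)=0.99435
k=9 terminal: V=max(K-S,0) → 75.8489 65.3516 52.1253 35.4608 14.4641 0.0000 0.0000 0.0000 0.0000 0.0000
k=8: j=0 S=45.3269 intr=70.9031 cont=70.2465 V=70.9031[EX]; j=1 S=57.1100 intr=59.1200 cont=58.4635 V=59.1200[EX]; j=2 S=71.9562 intr=44.2738 cont=43.6173 V=44.2738[EX]; j=3 S=90.6617 intr=25.5683 cont=24.9117 V=25.5683[EX]; j=4 S=114.2300 intr=2.0000 cont=7.2534 V=7.2534[hold]; j=5 S=143.9250 intr=0.0000 cont=0.0000 V=0.0000[hold]; j=6 S=181.3395 intr=0.0000 cont=0.0000 V=0.0000[hold]; j=7 S=228.4802 intr=0.0000 cont=0.0000 V=0.0000[hold]; j=8 S=287.8754 intr=0.0000 cont=0.0000 V=0.0000[hold]  S*(8)=90.6617
k=7: j=0 S=50.8784 intr=65.3516 cont=64.6950 V=65.3516[EX]; j=1 S=64.1047 intr=52.1253 cont=51.4687 V=52.1253[EX]; j=2 S=80.7692 intr=35.4608 cont=34.8042 V=35.4608[EX]; j=3 S=101.7659 intr=14.4641 cont=16.3968 V=16.3968[hold]; j=4 S=128.2207 intr=0.0000 cont=3.6374 V=3.6374[hold]; j=5 S=161.5527 intr=0.0000 cont=0.0000 V=0.0000[hold]; j=6 S=203.5497 intr=0.0000 cont=0.0000 V=0.0000[hold]; j=7 S=256.4641 intr=0.0000 cont=0.0000 V=0.0000[hold]  S*(7)=80.7692
k=6: j=0 S=57.1100 intr=59.1200 cont=58.4635 V=59.1200[EX]; j=1 S=71.9562 intr=44.2738 cont=43.6173 V=44.2738[EX]; j=2 S=90.6617 intr=25.5683 cont=25.8643 V=25.8643[hold]; j=3 S=114.2300 intr=2.0000 cont=10.0154 V=10.0154[hold]; j=4 S=143.9250 intr=0.0000 cont=1.8240 V=1.8240[hold]; j=5 S=181.3395 intr=0.0000 cont=0.0000 V=0.0000[hold]; j=6 S=228.4802 intr=0.0000 cont=0.0000 V=0.0000[hold]  S*(6)=71.9562
k=5: j=0 S=64.1047 intr=52.1253 cont=51.4687 V=52.1253[EX]; j=1 S=80.7692 intr=35.4608 cont=34.9501 V=35.4608[EX]; j=2 S=101.7659 intr=14.4641 cont=17.9066 V=17.9066[hold]; j=3 S=128.2207 intr=0.0000 cont=5.9215 V=5.9215[hold]; j=4 S=161.5527 intr=0.0000 cont=0.9147 V=0.9147[hold]; j=5 S=203.5497 intr=0.0000 cont=0.0000 V=0.0000[hold]  S*(5)=80.7692
k=4: j=0 S=71.9562 intr=44.2738 cont=43.6173 V=44.2738[EX]; j=1 S=90.6617 intr=25.5683 cont=26.6084 V=26.6084[hold]; j=2 S=114.2300 intr=2.0000 cont=11.8982 V=11.8982[hold]; j=3 S=143.9250 intr=0.0000 cont=3.4203 V=3.4203[hold]; j=4 S=181.3395 intr=0.0000 cont=0.4587 V=0.4587[hold]  S*(4)=71.9562
k=3: j=0 S=80.7692 intr=35.4608 cont=35.3168 V=35.4608[EX]; j=1 S=101.7659 intr=14.4641 cont=19.2078 V=19.2078[hold]; j=2 S=128.2207 intr=0.0000 cont=7.6524 V=7.6524[hold]; j=3 S=161.5527 intr=0.0000 cont=1.9413 V=1.9413[hold]  S*(3)=80.7692
k=2: j=0 S=90.6617 intr=25.5683 cont=27.2497 V=27.2497[hold]; j=1 S=114.2300 intr=2.0000 cont=13.4039 V=13.4039[hold]; j=2 S=143.9250 intr=0.0000 cont=4.7943 V=4.7943[hold]  S*(2)=-
k=1: j=0 S=101.7659 intr=14.4641 cont=20.2715 V=20.2715[hold]; j=1 S=128.2207 intr=0.0000 cont=9.0847 V=9.0847[hold]  S*(1)=-
k=0: j=0 S=114.2300 intr=2.0000 cont=14.6433 V=14.6433[hold]  S*(0)=-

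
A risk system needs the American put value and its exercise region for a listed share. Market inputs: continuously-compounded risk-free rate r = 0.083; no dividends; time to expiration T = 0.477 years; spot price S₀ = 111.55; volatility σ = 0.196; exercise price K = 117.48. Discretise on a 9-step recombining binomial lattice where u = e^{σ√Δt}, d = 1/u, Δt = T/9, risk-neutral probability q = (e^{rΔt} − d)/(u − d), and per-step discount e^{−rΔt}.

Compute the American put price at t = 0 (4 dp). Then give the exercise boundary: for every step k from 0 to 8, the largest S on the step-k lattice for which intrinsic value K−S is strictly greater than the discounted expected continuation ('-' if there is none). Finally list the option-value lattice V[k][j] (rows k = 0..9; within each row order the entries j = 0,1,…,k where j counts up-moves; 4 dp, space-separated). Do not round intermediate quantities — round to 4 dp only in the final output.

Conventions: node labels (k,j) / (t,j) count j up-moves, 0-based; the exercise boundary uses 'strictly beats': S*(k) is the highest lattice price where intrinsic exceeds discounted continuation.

price = 7.6814
boundary = - - 101.9240 97.4272 101.9240 106.6284 101.9240 106.6284 111.5500
tree:
7.6814
11.1045 4.7996
15.5560 7.3660 2.6312
20.0528 10.9212 4.3681 1.1586
24.3513 15.5560 7.0236 2.1194 0.3416
28.4601 20.0528 10.8516 3.7882 0.7012 0.0351
32.3876 24.3513 15.5560 6.5605 1.4343 0.0763 0.0000
36.1419 28.4601 20.0528 10.8516 2.9228 0.1656 0.0000 0.0000
39.7305 32.3876 24.3513 15.5560 5.9300 0.3597 0.0000 0.0000 0.0000
43.1608 36.1419 28.4601 20.0528 10.8516 0.7813 0.0000 0.0000 0.0000 0.0000

params: Δt=0.05300 u=1.04616 d=0.95588 q=0.53756 e^(-rΔt)=0.99561
t_9 payoffs: 43.1608 36.1419 28.4601 20.0528 10.8516 0.7813 0.0000 0.0000 0.0000 0.0000
t_8: node(8,0) S=77.7495 payoff=39.7305 vs cont=39.2148 → 39.7305 [stop]  node(8,1) S=85.0924 payoff=32.3876 vs cont=31.8720 → 32.3876 [stop]  node(8,2) S=93.1287 payoff=24.3513 vs cont=23.8356 → 24.3513 [stop]  node(8,3) S=101.9240 payoff=15.5560 vs cont=15.0403 → 15.5560 [stop]  node(8,4) S=111.5500 payoff=5.9300 vs cont=5.4143 → 5.9300 [stop]  node(8,5) S=122.0851 payoff=0.0000 vs cont=0.3597 → 0.3597 [wait]  node(8,6) S=133.6151 payoff=0.0000 vs cont=0.0000 → 0.0000 [wait]  node(8,7) S=146.2341 payoff=0.0000 vs cont=0.0000 → 0.0000 [wait]  node(8,8) S=160.0448 payoff=0.0000 vs cont=0.0000 → 0.0000 [wait]  ⇒ S*(8)=111.5500
t_7: node(7,0) S=81.3381 payoff=36.1419 vs cont=35.6262 → 36.1419 [stop]  node(7,1) S=89.0199 payoff=28.4601 vs cont=27.9444 → 28.4601 [stop]  node(7,2) S=97.4272 payoff=20.0528 vs cont=19.5372 → 20.0528 [stop]  node(7,3) S=106.6284 payoff=10.8516 vs cont=10.3359 → 10.8516 [stop]  node(7,4) S=116.6987 payoff=0.7813 vs cont=2.9228 → 2.9228 [wait]  node(7,5) S=127.7200 payoff=0.0000 vs cont=0.1656 → 0.1656 [wait]  node(7,6) S=139.7823 payoff=0.0000 vs cont=0.0000 → 0.0000 [wait]  node(7,7) S=152.9836 payoff=0.0000 vs cont=0.0000 → 0.0000 [wait]  ⇒ S*(7)=106.6284
t_6: node(6,0) S=85.0924 payoff=32.3876 vs cont=31.8720 → 32.3876 [stop]  node(6,1) S=93.1287 payoff=24.3513 vs cont=23.8356 → 24.3513 [stop]  node(6,2) S=101.9240 payoff=15.5560 vs cont=15.0403 → 15.5560 [stop]  node(6,3) S=111.5500 payoff=5.9300 vs cont=6.5605 → 6.5605 [wait]  node(6,4) S=122.0851 payoff=0.0000 vs cont=1.4343 → 1.4343 [wait]  node(6,5) S=133.6151 payoff=0.0000 vs cont=0.0763 → 0.0763 [wait]  node(6,6) S=146.2341 payoff=0.0000 vs cont=0.0000 → 0.0000 [wait]  ⇒ S*(6)=101.9240
t_5: node(5,0) S=89.0199 payoff=28.4601 vs cont=27.9444 → 28.4601 [stop]  node(5,1) S=97.4272 payoff=20.0528 vs cont=19.5372 → 20.0528 [stop]  node(5,2) S=106.6284 payoff=10.8516 vs cont=10.6733 → 10.8516 [stop]  node(5,3) S=116.6987 payoff=0.7813 vs cont=3.7882 → 3.7882 [wait]  node(5,4) S=127.7200 payoff=0.0000 vs cont=0.7012 → 0.7012 [wait]  node(5,5) S=139.7823 payoff=0.0000 vs cont=0.0351 → 0.0351 [wait]  ⇒ S*(5)=106.6284
t_4: node(4,0) S=93.1287 payoff=24.3513 vs cont=23.8356 → 24.3513 [stop]  node(4,1) S=101.9240 payoff=15.5560 vs cont=15.0403 → 15.5560 [stop]  node(4,2) S=111.5500 payoff=5.9300 vs cont=7.0236 → 7.0236 [wait]  node(4,3) S=122.0851 payoff=0.0000 vs cont=2.1194 → 2.1194 [wait]  node(4,4) S=133.6151 payoff=0.0000 vs cont=0.3416 → 0.3416 [wait]  ⇒ S*(4)=101.9240
t_3: node(3,0) S=97.4272 payoff=20.0528 vs cont=19.5372 → 20.0528 [stop]  node(3,1) S=106.6284 payoff=10.8516 vs cont=10.9212 → 10.9212 [wait]  node(3,2) S=116.6987 payoff=0.7813 vs cont=4.3681 → 4.3681 [wait]  node(3,3) S=127.7200 payoff=0.0000 vs cont=1.1586 → 1.1586 [wait]  ⇒ S*(3)=97.4272
t_2: node(2,0) S=101.9240 payoff=15.5560 vs cont=15.0776 → 15.5560 [stop]  node(2,1) S=111.5500 payoff=5.9300 vs cont=7.3660 → 7.3660 [wait]  node(2,2) S=122.0851 payoff=0.0000 vs cont=2.6312 → 2.6312 [wait]  ⇒ S*(2)=101.9240
t_1: node(1,0) S=106.6284 payoff=10.8516 vs cont=11.1045 → 11.1045 [wait]  node(1,1) S=116.6987 payoff=0.7813 vs cont=4.7996 → 4.7996 [wait]  ⇒ S*(1)=-
t_0: node(0,0) S=111.5500 payoff=5.9300 vs cont=7.6814 → 7.6814 [wait]  ⇒ S*(0)=-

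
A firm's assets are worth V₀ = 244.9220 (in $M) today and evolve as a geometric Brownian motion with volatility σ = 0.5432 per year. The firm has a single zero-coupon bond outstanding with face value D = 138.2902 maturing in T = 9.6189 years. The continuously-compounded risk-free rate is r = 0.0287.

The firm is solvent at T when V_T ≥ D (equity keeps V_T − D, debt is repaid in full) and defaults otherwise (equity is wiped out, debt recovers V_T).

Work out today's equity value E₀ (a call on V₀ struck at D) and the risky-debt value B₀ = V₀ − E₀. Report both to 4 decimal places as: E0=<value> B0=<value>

E0=184.5338 B0=60.3882

Equity is a call on the firm's assets struck at D = 138.2902:
d₁ = [ln(V₀/D) + (r + σ²/2)T] / (σ√T)
   = [ln(244.9220/138.2902) + (0.0287 + 0.5·0.5432²)·9.6189] / (0.5432·√9.6189)
   = [0.571585 + 1.695169] / 1.684700 = 1.345495
d₂ = d₁ − σ√T = 1.345495 − 1.684700 = -0.339205
N(d₁) = 0.910767,  N(d₂) = 0.367228,  e^(−rT) = 0.758766
E₀ = V₀·N(d₁) − D·e^(−rT)·N(d₂)
   = 244.9220·0.910767 − 138.2902·0.758766·0.367228 = 184.533788
B₀ = V₀ − E₀ = 244.9220 − 184.533788 = 60.388212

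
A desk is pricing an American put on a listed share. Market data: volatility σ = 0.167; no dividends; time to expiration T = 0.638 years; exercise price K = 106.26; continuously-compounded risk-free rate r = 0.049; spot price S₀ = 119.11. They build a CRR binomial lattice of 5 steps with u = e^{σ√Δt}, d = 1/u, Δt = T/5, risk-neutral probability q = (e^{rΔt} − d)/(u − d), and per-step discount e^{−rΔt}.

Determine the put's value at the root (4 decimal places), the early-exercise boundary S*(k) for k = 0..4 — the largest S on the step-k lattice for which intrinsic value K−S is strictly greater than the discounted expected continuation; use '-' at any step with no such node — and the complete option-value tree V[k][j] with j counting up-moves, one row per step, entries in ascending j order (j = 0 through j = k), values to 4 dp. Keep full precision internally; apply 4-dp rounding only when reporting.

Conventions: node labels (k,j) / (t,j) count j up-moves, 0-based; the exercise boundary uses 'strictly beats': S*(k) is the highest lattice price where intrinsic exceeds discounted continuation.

price = 1.1895
boundary = - - - - 93.8249
tree:
1.1895
2.2431 0.2972
4.1297 0.6468 0.0000
7.3507 1.4078 0.0000 0.0000
12.4351 3.0638 0.0000 0.0000 0.0000
17.8685 6.6677 0.0000 0.0000 0.0000 0.0000

Δt=0.12760, u=1.06147, d=0.94209, q=0.53763, disc=e^(-rΔt)=0.99377
k=5 terminal: V=max(K-S,0) → 17.8685 6.6677 0.0000 0.0000 0.0000 0.0000
k=4: j=0 S=93.8249 intr=12.4351 cont=11.7728 V=12.4351[EX]; j=1 S=105.7142 intr=0.5458 cont=3.0638 V=3.0638[hold]; j=2 S=119.1100 intr=0.0000 cont=0.0000 V=0.0000[hold]; j=3 S=134.2033 intr=0.0000 cont=0.0000 V=0.0000[hold]; j=4 S=151.2093 intr=0.0000 cont=0.0000 V=0.0000[hold]  S*(4)=93.8249
k=3: j=0 S=99.5923 intr=6.6677 cont=7.3507 V=7.3507[hold]; j=1 S=112.2124 intr=0.0000 cont=1.4078 V=1.4078[hold]; j=2 S=126.4316 intr=0.0000 cont=0.0000 V=0.0000[hold]; j=3 S=142.4527 intr=0.0000 cont=0.0000 V=0.0000[hold]  S*(3)=-
k=2: j=0 S=105.7142 intr=0.5458 cont=4.1297 V=4.1297[hold]; j=1 S=119.1100 intr=0.0000 cont=0.6468 V=0.6468[hold]; j=2 S=134.2033 intr=0.0000 cont=0.0000 V=0.0000[hold]  S*(2)=-
k=1: j=0 S=112.2124 intr=0.0000 cont=2.2431 V=2.2431[hold]; j=1 S=126.4316 intr=0.0000 cont=0.2972 V=0.2972[hold]  S*(1)=-
k=0: j=0 S=119.1100 intr=0.0000 cont=1.1895 V=1.1895[hold]  S*(0)=-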